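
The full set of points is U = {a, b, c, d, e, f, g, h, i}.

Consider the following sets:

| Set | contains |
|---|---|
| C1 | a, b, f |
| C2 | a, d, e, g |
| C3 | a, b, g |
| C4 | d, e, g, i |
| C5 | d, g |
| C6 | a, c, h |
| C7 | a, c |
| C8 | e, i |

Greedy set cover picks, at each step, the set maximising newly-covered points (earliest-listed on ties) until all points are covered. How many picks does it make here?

Greedy: pick C2 (covers 4 new) → pick C1 (covers 2 new) → pick C6 (covers 2 new) → pick C4 (covers 1 new). Total picks: 4.
(The true minimum cover uses only 3 sets, so greedy is not optimal here.)

4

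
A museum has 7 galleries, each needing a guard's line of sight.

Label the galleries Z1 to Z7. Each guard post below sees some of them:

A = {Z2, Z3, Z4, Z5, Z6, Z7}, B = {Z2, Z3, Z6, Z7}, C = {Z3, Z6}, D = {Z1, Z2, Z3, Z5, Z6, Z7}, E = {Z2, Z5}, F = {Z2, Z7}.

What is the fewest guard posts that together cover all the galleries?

A and D together: A ∪ D = {Z1, Z2, Z3, Z4, Z5, Z6, Z7} — every gallery is covered.
No single guard post has all 7 galleries (the largest, A, has 6), so 2 is optimal.

2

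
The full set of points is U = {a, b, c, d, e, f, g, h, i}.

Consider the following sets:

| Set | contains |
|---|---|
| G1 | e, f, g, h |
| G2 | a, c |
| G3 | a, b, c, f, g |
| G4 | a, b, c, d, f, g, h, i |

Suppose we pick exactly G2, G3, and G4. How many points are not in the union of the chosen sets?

1

Union of G2, G3, G4 = {a, b, c, d, f, g, h, i}.
Not covered: e — 1 point.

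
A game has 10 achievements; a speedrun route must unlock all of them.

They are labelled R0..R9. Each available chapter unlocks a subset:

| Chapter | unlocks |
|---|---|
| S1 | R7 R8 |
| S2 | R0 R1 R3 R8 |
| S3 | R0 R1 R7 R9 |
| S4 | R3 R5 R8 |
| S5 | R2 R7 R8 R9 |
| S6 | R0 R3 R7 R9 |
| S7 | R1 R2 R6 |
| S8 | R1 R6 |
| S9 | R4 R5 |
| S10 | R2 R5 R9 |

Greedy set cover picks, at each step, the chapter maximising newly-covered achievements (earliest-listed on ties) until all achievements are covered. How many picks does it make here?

4

Greedy: pick S2 (covers 4 new) → pick S5 (covers 3 new) → pick S9 (covers 2 new) → pick S7 (covers 1 new). Total picks: 4.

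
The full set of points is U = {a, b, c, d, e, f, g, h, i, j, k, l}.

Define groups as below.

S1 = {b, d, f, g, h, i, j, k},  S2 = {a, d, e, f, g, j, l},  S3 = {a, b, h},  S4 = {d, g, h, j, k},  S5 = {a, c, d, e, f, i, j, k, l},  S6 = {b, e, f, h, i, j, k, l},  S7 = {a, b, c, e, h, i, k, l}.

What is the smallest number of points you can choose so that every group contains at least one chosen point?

The 2 points {a, j} hit every group.
No single point lies in every group, so at least 2 are needed and 2 is optimal.

2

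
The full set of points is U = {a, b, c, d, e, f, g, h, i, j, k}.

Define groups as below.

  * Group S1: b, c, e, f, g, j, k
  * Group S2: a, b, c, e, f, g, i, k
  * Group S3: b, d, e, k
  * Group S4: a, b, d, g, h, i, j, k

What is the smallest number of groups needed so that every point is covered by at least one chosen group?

S2 and S4 together: S2 ∪ S4 = {a, b, c, d, e, f, g, h, i, j, k} — every point is covered.
No single group has all 11 points (the largest, S2, has 8), so 2 is optimal.

2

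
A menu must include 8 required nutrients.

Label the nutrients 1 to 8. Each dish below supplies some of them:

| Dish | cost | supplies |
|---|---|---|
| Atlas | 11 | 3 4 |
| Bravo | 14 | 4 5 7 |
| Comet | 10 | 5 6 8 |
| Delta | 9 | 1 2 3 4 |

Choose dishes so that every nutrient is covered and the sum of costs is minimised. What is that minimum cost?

Bravo, Comet, Delta together cover every nutrient (Bravo ∪ Comet ∪ Delta = {1, 2, 3, 4, 5, 6, 7, 8}); total cost 14 + 10 + 9 = 33.
No covering selection has total cost below 33.

33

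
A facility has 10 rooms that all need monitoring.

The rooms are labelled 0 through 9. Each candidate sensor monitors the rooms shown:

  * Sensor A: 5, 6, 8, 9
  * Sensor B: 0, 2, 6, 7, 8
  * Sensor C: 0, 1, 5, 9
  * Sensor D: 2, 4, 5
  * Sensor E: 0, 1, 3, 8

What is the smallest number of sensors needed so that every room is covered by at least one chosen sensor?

A and B and D and E together: A ∪ B ∪ D ∪ E = {0, 1, 2, 3, 4, 5, 6, 7, 8, 9} — every room is covered.
No 3 of the 5 sensors cover everything (all 10 combinations miss at least one room), so 4 is optimal.

4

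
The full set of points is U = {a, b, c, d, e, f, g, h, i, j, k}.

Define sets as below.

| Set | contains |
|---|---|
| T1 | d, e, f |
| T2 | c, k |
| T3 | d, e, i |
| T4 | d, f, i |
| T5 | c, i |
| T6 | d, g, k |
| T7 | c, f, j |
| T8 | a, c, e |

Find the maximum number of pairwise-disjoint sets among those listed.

T1, T2 are pairwise disjoint (T1={d,e,f}; T2={c,k}).
Every remaining set overlaps one of these, and no 3 of the listed sets are pairwise disjoint, so 2 is the maximum.

2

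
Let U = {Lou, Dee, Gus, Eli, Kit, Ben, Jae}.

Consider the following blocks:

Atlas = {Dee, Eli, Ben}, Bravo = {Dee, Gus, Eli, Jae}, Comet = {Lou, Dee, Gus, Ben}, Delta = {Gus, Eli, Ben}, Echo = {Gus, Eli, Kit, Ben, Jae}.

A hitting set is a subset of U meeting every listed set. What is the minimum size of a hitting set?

H = {Dee, Ben} meets every block (each contains at least one member of H), and |H| = 2.
No single element lies in every block, so at least 2 are needed and 2 is optimal.

2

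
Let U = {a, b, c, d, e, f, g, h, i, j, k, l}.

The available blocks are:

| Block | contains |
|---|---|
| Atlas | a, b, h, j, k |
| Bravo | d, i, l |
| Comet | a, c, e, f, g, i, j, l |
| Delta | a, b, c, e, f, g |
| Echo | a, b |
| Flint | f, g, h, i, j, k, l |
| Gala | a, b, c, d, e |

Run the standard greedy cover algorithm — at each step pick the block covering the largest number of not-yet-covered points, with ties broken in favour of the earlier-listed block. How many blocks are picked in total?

Greedy: pick Comet (covers 8 new) → pick Atlas (covers 3 new) → pick Bravo (covers 1 new). Total picks: 3.
(The true minimum cover uses only 2 blocks, so greedy is not optimal here.)

3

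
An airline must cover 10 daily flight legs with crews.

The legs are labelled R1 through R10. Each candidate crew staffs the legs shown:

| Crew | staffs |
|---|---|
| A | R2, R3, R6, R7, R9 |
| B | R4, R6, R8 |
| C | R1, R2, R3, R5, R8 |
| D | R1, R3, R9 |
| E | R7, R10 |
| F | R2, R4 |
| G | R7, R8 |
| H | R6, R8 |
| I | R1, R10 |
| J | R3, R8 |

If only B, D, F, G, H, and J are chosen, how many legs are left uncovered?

2

Union of B, D, F, G, H, J = {R1, R2, R3, R4, R6, R7, R8, R9}.
Not covered: R5, R10 — 2 legs.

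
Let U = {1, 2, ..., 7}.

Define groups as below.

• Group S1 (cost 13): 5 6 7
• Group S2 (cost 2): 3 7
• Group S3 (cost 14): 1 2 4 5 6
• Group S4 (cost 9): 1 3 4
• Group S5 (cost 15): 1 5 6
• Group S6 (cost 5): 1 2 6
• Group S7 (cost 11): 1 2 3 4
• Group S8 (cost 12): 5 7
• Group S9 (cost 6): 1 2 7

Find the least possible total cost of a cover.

S2, S3 together cover every item (S2 ∪ S3 = {1, 2, 3, 4, 5, 6, 7}); total cost 2 + 14 = 16.
The greedy pick S2, S6, S3 costs 21; no covering selection beats 16.

16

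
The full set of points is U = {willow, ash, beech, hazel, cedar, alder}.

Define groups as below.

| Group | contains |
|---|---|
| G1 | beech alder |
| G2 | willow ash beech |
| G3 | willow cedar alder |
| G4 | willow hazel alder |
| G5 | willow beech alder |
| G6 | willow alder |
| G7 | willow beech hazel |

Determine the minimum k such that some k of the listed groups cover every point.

3

Take {G2, G3, G4}. Their union is {willow, ash, beech, hazel, cedar, alder}, which is all 6 points.
Only G2 contains ash, so G2 is forced; the remaining 3 points need at least 2 more groups (each remaining group adds at most 2) — so at least 3 groups are needed, and 3 is optimal.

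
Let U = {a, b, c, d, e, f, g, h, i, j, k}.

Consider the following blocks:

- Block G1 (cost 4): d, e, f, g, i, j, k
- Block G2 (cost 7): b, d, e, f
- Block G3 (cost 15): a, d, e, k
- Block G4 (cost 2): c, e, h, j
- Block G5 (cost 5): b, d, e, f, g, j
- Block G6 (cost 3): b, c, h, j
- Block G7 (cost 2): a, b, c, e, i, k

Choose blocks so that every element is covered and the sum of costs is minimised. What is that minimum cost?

G1, G4, G7 together cover every element (G1 ∪ G4 ∪ G7 = {a, b, c, d, e, f, g, h, i, j, k}); total cost 4 + 2 + 2 = 8.
No covering selection has total cost below 8.

8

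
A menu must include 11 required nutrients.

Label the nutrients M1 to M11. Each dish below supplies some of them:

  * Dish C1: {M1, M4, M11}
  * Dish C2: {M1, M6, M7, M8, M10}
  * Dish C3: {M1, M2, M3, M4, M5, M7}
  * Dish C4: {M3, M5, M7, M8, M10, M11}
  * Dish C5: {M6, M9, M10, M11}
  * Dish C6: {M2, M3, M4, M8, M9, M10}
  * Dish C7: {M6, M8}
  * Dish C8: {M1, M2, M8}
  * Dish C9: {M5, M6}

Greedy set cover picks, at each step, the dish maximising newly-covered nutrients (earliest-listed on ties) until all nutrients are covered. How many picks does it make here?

3

Greedy: pick C3 (covers 6 new) → pick C5 (covers 4 new) → pick C2 (covers 1 new). Total picks: 3.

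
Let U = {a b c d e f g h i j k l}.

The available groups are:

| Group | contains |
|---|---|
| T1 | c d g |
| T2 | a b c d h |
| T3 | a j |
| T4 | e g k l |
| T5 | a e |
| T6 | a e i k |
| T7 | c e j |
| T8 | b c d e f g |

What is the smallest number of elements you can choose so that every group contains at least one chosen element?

3

Take T = {a, g, j}. Each listed group contains at least one of these, so T is a hitting set of size 3.
No choice of 2 elements meets every group, so 3 is the minimum.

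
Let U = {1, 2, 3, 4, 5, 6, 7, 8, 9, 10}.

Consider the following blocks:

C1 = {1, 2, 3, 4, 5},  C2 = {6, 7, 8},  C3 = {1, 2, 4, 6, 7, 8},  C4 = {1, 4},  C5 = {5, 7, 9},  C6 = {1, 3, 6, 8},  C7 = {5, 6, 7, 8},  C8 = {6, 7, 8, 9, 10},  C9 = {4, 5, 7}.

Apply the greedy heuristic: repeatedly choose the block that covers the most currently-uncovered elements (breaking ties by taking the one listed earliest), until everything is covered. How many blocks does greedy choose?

3

Greedy: pick C3 (covers 6 new) → pick C1 (covers 2 new) → pick C8 (covers 2 new). Total picks: 3.
(The true minimum cover uses only 2 blocks, so greedy is not optimal here.)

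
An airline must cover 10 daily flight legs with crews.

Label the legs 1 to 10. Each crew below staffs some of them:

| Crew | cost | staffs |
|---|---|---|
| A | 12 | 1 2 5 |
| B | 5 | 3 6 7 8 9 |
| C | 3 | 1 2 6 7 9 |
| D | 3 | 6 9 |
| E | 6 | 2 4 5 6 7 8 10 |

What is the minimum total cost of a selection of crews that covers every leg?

B, C, E together cover every leg (B ∪ C ∪ E = {1, 2, 3, 4, 5, 6, 7, 8, 9, 10}); total cost 5 + 3 + 6 = 14.
No covering selection has total cost below 14.

14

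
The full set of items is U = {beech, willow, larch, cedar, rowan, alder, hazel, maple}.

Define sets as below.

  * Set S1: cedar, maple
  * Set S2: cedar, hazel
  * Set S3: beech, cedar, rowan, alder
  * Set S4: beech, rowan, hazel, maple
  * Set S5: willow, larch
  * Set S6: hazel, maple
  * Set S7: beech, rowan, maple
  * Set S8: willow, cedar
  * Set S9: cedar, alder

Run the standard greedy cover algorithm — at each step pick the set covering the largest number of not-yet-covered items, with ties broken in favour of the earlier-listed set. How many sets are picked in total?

3

Greedy: pick S3 (covers 4 new) → pick S4 (covers 2 new) → pick S5 (covers 2 new). Total picks: 3.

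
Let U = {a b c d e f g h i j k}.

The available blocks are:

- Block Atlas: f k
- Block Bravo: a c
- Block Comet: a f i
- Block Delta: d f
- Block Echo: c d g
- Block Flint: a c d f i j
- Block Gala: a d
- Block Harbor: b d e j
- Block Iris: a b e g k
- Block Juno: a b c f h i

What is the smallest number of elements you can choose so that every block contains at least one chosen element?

3

T = {a, d, k} meets every block (each contains at least one member of T), and |T| = 3.
The blocks Atlas, Bravo, Harbor are pairwise disjoint, so any hitting set needs a separate element for each — at least 3. Hence 3 is optimal.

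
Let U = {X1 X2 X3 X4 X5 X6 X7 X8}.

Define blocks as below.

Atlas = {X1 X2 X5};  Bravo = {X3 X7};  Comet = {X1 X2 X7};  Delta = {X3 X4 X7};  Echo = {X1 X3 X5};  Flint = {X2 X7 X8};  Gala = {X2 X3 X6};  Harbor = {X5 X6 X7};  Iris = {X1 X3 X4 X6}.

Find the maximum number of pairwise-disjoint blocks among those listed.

Echo, Flint are pairwise disjoint (Echo={X1,X3,X5}; Flint={X2,X7,X8}).
Every remaining block overlaps one of these, and no 3 of the listed blocks are pairwise disjoint, so 2 is the maximum.

2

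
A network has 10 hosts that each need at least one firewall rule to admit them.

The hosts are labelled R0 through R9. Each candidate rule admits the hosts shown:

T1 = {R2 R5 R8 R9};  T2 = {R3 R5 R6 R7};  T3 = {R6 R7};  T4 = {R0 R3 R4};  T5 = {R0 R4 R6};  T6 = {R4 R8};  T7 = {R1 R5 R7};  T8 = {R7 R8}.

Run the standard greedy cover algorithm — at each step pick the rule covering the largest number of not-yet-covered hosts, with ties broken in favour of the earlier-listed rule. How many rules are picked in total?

4

Greedy: pick T1 (covers 4 new) → pick T2 (covers 3 new) → pick T4 (covers 2 new) → pick T7 (covers 1 new). Total picks: 4.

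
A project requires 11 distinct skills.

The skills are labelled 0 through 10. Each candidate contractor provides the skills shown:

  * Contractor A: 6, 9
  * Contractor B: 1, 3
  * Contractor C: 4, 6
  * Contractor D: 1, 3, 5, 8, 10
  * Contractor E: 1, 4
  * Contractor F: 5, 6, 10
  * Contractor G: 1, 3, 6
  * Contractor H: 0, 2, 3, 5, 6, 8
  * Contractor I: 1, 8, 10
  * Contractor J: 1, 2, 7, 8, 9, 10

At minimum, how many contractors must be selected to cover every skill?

3

Take {C, H, J}. Their union is {0, 1, 2, 3, 4, 5, 6, 7, 8, 9, 10}, which is all 11 skills.
Only H contains 0, so H is forced; the remaining 5 skills need at least 2 more contractors (each remaining contractor adds at most 4) — so at least 3 contractors are needed, and 3 is optimal.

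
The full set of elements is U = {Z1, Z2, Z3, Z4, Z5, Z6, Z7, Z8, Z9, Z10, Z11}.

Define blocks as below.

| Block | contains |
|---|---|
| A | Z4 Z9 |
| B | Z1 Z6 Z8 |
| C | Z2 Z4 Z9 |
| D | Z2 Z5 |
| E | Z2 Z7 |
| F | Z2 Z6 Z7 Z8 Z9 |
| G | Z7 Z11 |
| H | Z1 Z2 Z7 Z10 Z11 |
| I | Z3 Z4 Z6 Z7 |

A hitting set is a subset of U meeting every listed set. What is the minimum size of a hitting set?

Take T = {Z1, Z2, Z7, Z9}. Each listed block contains at least one of these, so T is a hitting set of size 4.
The blocks A, B, D, G are pairwise disjoint, so any hitting set needs a separate element for each — at least 4. Hence 4 is optimal.

4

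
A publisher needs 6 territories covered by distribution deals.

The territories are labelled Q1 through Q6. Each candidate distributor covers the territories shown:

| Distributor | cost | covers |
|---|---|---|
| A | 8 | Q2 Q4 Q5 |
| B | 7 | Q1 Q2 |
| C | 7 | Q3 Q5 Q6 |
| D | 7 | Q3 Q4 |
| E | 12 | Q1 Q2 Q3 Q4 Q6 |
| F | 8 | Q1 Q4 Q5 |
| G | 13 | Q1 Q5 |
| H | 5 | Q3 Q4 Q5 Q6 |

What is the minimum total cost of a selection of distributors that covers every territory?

12

B, H together cover every territory (B ∪ H = {Q1, Q2, Q3, Q4, Q5, Q6}); total cost 7 + 5 = 12.
No covering selection has total cost below 12.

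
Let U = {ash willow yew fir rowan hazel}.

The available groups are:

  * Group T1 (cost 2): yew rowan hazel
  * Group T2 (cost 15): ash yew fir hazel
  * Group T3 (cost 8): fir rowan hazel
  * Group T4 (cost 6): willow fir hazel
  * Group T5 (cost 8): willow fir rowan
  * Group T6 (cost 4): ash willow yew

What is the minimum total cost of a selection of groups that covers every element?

T1, T4, T6 together cover every element (T1 ∪ T4 ∪ T6 = {ash, willow, yew, fir, rowan, hazel}); total cost 2 + 6 + 4 = 12.
No covering selection has total cost below 12.

12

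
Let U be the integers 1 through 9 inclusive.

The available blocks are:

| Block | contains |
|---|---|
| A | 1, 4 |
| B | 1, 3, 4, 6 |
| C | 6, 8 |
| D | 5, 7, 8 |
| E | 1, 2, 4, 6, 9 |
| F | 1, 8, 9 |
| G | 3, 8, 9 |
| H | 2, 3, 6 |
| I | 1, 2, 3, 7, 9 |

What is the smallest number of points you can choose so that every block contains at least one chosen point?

3

T = {1, 3, 8} meets every block (each contains at least one member of T), and |T| = 3.
The blocks A, D, H are pairwise disjoint, so any hitting set needs a separate point for each — at least 3. Hence 3 is optimal.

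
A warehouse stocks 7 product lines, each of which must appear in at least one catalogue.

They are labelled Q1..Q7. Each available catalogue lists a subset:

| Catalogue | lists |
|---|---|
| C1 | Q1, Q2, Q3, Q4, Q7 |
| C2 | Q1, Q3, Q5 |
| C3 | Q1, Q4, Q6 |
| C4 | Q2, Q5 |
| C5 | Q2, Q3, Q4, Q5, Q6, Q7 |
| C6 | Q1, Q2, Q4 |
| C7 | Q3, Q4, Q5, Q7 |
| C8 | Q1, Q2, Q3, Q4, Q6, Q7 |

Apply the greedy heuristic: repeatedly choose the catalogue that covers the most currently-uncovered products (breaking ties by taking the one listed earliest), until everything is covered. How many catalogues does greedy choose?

Greedy: pick C5 (covers 6 new) → pick C1 (covers 1 new). Total picks: 2.

2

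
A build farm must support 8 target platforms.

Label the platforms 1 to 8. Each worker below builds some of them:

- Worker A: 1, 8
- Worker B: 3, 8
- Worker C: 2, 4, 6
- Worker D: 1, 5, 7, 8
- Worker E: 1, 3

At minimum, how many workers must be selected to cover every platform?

3

Take {B, C, D}. Their union is {1, 2, 3, 4, 5, 6, 7, 8}, which is all 8 platforms.
Only C contains 2, so C is forced; the remaining 5 platforms need at least 2 more workers (each remaining worker adds at most 4) — so at least 3 workers are needed, and 3 is optimal.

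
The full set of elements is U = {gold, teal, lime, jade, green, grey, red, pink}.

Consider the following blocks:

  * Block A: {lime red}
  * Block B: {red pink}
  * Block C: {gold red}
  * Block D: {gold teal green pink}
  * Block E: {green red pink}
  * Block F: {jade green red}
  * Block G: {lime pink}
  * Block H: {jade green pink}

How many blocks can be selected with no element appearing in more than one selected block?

2

A, D are pairwise disjoint (A={lime,red}; D={gold,teal,green,pink}).
Every remaining block overlaps one of these, and no 3 of the listed blocks are pairwise disjoint, so 2 is the maximum.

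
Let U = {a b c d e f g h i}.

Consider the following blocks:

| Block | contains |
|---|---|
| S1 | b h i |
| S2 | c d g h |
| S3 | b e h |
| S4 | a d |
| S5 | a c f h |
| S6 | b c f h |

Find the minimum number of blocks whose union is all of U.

Take {S1, S2, S3, S5}. Their union is {a, b, c, d, e, f, g, h, i}, which is all 9 elements.
Only S2 contains g, so S2 is forced; the remaining 5 elements need at least 3 more blocks (each remaining block adds at most 2) — so at least 4 blocks are needed, and 4 is optimal.

4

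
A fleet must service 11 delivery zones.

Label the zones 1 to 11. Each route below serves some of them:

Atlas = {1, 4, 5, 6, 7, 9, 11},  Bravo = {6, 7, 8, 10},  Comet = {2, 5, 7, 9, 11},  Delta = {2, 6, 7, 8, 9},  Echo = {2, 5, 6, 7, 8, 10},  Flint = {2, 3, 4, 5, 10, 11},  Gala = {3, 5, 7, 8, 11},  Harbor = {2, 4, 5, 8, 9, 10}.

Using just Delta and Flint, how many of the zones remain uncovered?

1

Union of Delta, Flint = {2, 3, 4, 5, 6, 7, 8, 9, 10, 11}.
Not covered: 1 — 1 zone.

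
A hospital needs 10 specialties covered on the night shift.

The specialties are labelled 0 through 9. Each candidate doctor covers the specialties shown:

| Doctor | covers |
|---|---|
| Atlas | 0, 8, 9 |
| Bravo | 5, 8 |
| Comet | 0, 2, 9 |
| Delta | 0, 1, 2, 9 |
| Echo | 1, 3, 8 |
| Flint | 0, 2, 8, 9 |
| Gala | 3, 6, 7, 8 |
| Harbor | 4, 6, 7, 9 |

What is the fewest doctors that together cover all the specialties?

Take {Bravo, Echo, Flint, Harbor}. Their union is {0, 1, 2, 3, 4, 5, 6, 7, 8, 9}, which is all 10 specialties.
No 3 of the 8 doctors cover everything (all 56 combinations miss at least one specialty), so 4 is optimal.

4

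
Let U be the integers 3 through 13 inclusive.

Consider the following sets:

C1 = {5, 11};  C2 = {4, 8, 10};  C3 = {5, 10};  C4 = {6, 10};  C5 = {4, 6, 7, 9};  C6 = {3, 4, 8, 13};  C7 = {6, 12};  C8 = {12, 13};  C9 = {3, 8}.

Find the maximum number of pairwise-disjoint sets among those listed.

4

C3, C5, C8, C9 are pairwise disjoint (C3={5,10}; C5={4,6,7,9}; C8={12,13}; C9={3,8}).
Every remaining set overlaps one of these, and no 5 of the listed sets are pairwise disjoint, so 4 is the maximum.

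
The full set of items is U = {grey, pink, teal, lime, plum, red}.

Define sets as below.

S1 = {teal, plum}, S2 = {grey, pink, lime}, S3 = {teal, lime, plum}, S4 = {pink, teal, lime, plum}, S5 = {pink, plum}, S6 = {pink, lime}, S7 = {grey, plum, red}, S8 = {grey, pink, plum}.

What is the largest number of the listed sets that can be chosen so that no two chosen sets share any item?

S6, S7 are pairwise disjoint (S6={pink,lime}; S7={grey,plum,red}).
Every remaining set overlaps one of these, and no 3 of the listed sets are pairwise disjoint, so 2 is the maximum.

2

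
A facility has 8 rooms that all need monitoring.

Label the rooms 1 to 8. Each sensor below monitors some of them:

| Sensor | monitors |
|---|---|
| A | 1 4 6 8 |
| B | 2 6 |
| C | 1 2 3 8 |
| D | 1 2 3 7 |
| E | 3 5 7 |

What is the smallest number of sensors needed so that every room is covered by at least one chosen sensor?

3

Take {A, D, E}. Their union is {1, 2, 3, 4, 5, 6, 7, 8}, which is all 8 rooms.
Only A contains 4, so A is forced; the remaining 4 rooms need at least 2 more sensors (each remaining sensor adds at most 3) — so at least 3 sensors are needed, and 3 is optimal.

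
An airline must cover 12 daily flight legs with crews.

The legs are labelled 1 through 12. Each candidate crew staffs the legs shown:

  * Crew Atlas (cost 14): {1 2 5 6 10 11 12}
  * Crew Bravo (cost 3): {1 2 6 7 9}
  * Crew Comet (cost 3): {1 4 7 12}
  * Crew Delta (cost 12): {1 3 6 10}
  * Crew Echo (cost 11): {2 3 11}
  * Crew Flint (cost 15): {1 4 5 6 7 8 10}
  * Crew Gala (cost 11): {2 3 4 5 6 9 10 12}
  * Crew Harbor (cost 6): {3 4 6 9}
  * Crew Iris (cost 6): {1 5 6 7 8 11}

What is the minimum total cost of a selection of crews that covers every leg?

17

Gala, Iris together cover every leg (Gala ∪ Iris = {1, 2, 3, 4, 5, 6, 7, 8, 9, 10, 11, 12}); total cost 11 + 6 = 17.
The greedy pick Bravo, Comet, Iris, Gala costs 23; no covering selection beats 17.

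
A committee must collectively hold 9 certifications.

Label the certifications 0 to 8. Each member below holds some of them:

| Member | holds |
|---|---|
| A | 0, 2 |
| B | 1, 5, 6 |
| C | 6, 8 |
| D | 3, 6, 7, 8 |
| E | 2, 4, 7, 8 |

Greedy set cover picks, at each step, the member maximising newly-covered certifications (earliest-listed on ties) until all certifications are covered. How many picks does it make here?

Greedy: pick D (covers 4 new) → pick A (covers 2 new) → pick B (covers 2 new) → pick E (covers 1 new). Total picks: 4.

4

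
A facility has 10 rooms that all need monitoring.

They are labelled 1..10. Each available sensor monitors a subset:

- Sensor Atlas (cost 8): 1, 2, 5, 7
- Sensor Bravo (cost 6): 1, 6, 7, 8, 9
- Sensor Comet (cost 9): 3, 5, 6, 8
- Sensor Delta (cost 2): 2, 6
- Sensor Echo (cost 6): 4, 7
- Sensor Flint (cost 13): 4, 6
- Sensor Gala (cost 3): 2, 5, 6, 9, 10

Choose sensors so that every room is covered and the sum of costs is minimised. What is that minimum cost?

Bravo, Comet, Echo, Gala together cover every room (Bravo ∪ Comet ∪ Echo ∪ Gala = {1, 2, 3, 4, 5, 6, 7, 8, 9, 10}); total cost 6 + 9 + 6 + 3 = 24.
No covering selection has total cost below 24.

24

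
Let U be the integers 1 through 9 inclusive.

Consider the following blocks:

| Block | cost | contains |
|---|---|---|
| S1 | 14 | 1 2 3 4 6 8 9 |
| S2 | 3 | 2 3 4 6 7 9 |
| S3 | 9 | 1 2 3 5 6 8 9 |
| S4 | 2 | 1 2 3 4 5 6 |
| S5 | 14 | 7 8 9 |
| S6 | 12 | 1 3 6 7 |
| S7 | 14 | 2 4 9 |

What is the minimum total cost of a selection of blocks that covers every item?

S2, S3 together cover every item (S2 ∪ S3 = {1, 2, 3, 4, 5, 6, 7, 8, 9}); total cost 3 + 9 = 12.
The greedy pick S4, S2, S3 costs 14; no covering selection beats 12.

12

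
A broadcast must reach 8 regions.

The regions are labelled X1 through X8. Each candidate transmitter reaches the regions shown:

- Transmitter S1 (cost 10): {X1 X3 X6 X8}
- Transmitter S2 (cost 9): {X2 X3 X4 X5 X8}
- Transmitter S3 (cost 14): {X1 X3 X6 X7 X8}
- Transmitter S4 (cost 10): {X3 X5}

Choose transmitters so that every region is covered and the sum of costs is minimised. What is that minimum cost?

S2, S3 together cover every region (S2 ∪ S3 = {X1, X2, X3, X4, X5, X6, X7, X8}); total cost 9 + 14 = 23.
No covering selection has total cost below 23.

23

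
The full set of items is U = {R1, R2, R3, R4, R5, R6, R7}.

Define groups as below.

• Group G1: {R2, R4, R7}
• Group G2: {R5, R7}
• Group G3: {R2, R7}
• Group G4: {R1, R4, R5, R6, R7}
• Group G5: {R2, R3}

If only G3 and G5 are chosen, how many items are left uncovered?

Union of G3, G5 = {R2, R3, R7}.
Not covered: R1, R4, R5, R6 — 4 items.

4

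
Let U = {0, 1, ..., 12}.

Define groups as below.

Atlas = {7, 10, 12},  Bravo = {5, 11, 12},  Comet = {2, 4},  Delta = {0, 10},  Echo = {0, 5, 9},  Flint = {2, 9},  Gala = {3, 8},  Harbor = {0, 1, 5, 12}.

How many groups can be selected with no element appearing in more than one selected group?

Bravo, Delta, Flint, Gala are pairwise disjoint (Bravo={5,11,12}; Delta={0,10}; Flint={2,9}; Gala={3,8}).
Every remaining group overlaps one of these, and no 5 of the listed groups are pairwise disjoint, so 4 is the maximum.

4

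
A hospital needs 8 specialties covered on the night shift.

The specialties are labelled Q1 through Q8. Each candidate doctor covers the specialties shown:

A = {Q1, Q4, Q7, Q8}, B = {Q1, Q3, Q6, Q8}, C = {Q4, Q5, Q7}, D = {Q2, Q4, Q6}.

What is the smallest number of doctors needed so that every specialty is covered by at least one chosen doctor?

3

B and C and D together: B ∪ C ∪ D = {Q1, Q2, Q3, Q4, Q5, Q6, Q7, Q8} — every specialty is covered.
Only D contains Q2, so D is forced; the remaining 5 specialties need at least 2 more doctors (each remaining doctor adds at most 3) — so at least 3 doctors are needed, and 3 is optimal.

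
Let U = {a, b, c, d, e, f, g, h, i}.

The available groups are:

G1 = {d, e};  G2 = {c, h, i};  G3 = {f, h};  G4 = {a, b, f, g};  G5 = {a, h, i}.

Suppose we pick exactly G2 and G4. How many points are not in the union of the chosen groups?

Union of G2, G4 = {a, b, c, f, g, h, i}.
Not covered: d, e — 2 points.

2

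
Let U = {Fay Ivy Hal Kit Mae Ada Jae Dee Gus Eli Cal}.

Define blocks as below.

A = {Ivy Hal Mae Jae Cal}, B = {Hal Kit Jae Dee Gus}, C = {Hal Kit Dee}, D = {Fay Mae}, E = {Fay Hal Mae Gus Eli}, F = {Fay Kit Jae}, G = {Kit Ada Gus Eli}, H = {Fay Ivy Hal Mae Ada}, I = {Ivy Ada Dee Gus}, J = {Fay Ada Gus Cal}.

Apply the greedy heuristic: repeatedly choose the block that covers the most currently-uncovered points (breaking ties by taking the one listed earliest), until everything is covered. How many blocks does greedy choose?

4

Greedy: pick A (covers 5 new) → pick G (covers 4 new) → pick B (covers 1 new) → pick D (covers 1 new). Total picks: 4.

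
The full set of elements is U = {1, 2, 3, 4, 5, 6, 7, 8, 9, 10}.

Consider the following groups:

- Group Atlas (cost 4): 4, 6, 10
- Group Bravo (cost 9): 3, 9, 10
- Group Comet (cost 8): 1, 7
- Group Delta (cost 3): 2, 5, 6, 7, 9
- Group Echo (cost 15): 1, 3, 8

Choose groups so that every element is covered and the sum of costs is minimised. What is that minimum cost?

22

Atlas, Delta, Echo together cover every element (Atlas ∪ Delta ∪ Echo = {1, 2, 3, 4, 5, 6, 7, 8, 9, 10}); total cost 4 + 3 + 15 = 22.
No covering selection has total cost below 22.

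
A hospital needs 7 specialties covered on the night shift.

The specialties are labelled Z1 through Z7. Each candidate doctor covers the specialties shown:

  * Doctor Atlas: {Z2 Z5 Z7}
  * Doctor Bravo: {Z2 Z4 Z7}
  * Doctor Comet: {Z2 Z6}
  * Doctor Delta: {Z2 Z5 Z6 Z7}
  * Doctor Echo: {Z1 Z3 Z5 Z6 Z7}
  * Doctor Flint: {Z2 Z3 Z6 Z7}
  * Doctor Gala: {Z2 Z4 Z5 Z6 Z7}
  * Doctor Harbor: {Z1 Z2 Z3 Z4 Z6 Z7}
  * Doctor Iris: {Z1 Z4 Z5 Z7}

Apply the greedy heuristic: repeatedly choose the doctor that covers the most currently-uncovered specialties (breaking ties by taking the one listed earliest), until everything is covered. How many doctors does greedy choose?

2

Greedy: pick Harbor (covers 6 new) → pick Atlas (covers 1 new). Total picks: 2.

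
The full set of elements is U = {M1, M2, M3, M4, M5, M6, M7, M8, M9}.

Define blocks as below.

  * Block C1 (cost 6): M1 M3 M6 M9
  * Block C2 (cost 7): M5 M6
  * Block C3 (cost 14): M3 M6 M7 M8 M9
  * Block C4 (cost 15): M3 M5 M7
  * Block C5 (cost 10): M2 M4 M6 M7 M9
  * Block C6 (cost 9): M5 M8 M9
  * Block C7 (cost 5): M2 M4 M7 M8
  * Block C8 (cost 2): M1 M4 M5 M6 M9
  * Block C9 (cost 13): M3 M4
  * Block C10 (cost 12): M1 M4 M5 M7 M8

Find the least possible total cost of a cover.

C1, C7, C8 together cover every element (C1 ∪ C7 ∪ C8 = {M1, M2, M3, M4, M5, M6, M7, M8, M9}); total cost 6 + 5 + 2 = 13.
No covering selection has total cost below 13.

13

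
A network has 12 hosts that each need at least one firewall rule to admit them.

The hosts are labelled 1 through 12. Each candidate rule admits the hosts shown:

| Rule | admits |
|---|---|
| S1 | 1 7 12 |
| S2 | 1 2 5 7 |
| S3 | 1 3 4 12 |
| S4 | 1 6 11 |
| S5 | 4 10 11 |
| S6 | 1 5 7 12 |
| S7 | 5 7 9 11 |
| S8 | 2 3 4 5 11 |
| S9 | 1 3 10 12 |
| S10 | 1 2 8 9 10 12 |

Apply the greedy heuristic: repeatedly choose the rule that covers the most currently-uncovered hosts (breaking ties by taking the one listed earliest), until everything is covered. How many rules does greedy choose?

4

Greedy: pick S10 (covers 6 new) → pick S8 (covers 4 new) → pick S1 (covers 1 new) → pick S4 (covers 1 new). Total picks: 4.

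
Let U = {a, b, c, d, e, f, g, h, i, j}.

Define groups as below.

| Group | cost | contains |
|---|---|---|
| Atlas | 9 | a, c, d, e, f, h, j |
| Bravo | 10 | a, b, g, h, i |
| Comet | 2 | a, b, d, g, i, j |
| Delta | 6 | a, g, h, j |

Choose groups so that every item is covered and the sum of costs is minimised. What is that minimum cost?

11

Atlas, Comet together cover every item (Atlas ∪ Comet = {a, b, c, d, e, f, g, h, i, j}); total cost 9 + 2 = 11.
No covering selection has total cost below 11.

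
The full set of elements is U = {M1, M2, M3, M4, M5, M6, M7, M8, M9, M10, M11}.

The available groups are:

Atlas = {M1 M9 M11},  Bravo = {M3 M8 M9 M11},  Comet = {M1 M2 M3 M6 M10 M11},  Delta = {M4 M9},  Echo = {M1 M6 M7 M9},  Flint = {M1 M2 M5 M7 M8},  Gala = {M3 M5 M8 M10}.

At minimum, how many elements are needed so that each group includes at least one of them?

3

Take H = {M1, M3, M4}. Each listed group contains at least one of these, so H is a hitting set of size 3.
No choice of 2 elements meets every group, so 3 is the minimum.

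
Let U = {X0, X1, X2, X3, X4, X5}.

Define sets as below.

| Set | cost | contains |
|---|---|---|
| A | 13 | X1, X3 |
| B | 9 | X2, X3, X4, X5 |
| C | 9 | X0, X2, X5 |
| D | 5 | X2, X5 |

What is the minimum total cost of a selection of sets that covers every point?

A, B, C together cover every point (A ∪ B ∪ C = {X0, X1, X2, X3, X4, X5}); total cost 13 + 9 + 9 = 31.
No covering selection has total cost below 31.

31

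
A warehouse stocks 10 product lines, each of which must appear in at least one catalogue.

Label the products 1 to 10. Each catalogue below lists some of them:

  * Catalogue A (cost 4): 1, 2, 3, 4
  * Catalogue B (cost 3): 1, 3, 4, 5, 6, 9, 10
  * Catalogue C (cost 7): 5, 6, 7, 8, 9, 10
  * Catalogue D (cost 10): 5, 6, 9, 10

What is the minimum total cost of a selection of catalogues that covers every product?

A, C together cover every product (A ∪ C = {1, 2, 3, 4, 5, 6, 7, 8, 9, 10}); total cost 4 + 7 = 11.
The greedy pick B, C, A costs 14; no covering selection beats 11.

11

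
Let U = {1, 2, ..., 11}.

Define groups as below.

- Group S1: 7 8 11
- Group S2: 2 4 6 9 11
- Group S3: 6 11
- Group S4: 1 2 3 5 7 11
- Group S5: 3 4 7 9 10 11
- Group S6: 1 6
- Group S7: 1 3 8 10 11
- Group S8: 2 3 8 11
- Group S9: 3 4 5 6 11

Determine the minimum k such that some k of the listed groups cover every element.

3

S2 and S4 and S7 together: S2 ∪ S4 ∪ S7 = {1, 2, 3, 4, 5, 6, 7, 8, 9, 10, 11} — every element is covered.
No 2 of the 9 groups cover everything (all 36 combinations miss at least one element), so 3 is optimal.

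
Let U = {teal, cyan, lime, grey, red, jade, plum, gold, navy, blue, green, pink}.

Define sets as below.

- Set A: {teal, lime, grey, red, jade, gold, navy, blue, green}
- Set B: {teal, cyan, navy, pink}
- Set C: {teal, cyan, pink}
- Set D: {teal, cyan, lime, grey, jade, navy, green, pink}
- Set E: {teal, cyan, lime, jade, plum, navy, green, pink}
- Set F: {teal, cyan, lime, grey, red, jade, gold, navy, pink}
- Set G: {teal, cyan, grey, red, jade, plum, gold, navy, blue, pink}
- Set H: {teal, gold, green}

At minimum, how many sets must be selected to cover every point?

Take {A, E}. Their union is {teal, cyan, lime, grey, red, jade, plum, gold, navy, blue, green, pink}, which is all 12 points.
No single set has all 12 points (the largest, G, has 10), so 2 is optimal.

2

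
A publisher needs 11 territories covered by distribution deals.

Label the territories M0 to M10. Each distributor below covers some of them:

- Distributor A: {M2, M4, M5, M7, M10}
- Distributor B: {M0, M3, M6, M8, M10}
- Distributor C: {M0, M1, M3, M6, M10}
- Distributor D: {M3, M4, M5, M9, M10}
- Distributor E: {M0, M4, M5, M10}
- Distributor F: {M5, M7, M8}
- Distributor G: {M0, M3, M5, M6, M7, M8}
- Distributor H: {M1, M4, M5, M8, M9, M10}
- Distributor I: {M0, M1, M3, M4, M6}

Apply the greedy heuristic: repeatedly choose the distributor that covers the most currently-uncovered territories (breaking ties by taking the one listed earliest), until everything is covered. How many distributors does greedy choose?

Greedy: pick G (covers 6 new) → pick H (covers 4 new) → pick A (covers 1 new). Total picks: 3.

3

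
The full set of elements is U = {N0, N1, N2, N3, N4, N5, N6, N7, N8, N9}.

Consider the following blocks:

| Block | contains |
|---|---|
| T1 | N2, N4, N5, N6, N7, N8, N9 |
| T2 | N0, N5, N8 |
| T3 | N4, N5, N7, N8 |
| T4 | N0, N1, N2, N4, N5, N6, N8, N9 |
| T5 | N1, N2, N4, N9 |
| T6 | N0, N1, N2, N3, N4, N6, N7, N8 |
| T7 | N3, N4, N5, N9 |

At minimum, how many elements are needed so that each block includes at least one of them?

2

Take H = {N4, N8}. Each listed block contains at least one of these, so H is a hitting set of size 2.
The blocks T2, T5 are pairwise disjoint, so any hitting set needs a separate element for each — at least 2. Hence 2 is optimal.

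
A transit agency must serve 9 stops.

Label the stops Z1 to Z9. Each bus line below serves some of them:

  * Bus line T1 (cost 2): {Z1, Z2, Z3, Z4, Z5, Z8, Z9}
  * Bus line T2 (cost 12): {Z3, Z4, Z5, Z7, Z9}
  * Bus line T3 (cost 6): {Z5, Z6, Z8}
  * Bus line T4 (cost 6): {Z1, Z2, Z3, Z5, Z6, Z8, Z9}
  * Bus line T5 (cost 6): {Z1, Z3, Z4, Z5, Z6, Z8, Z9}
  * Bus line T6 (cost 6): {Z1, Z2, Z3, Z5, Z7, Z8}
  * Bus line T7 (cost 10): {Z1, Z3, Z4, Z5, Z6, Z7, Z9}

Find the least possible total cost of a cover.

12

T5, T6 together cover every stop (T5 ∪ T6 = {Z1, Z2, Z3, Z4, Z5, Z6, Z7, Z8, Z9}); total cost 6 + 6 = 12.
No covering selection has total cost below 12.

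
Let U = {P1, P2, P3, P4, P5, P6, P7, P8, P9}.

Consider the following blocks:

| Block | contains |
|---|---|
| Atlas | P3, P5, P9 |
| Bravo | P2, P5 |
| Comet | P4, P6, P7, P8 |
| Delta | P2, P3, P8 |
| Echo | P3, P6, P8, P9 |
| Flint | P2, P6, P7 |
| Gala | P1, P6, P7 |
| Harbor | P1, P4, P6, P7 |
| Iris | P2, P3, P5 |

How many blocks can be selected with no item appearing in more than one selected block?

2

Bravo, Harbor are pairwise disjoint (Bravo={P2,P5}; Harbor={P1,P4,P6,P7}).
Every remaining block overlaps one of these, and no 3 of the listed blocks are pairwise disjoint, so 2 is the maximum.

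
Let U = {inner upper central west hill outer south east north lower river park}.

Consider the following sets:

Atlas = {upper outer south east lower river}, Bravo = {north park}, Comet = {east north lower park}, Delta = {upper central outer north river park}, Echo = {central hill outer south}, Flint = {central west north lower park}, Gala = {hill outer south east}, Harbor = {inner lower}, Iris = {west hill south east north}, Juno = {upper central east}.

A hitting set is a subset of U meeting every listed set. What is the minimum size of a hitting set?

H = {outer, east, north, lower} meets every set (each contains at least one member of H), and |H| = 4.
No choice of 3 elements meets every set, so 4 is the minimum.

4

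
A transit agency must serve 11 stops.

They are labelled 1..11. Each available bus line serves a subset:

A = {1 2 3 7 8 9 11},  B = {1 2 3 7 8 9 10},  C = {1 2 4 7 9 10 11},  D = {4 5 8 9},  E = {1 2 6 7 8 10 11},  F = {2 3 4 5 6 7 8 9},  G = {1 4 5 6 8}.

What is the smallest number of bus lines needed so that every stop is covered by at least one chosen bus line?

Take {C, F}. Their union is {1, 2, 3, 4, 5, 6, 7, 8, 9, 10, 11}, which is all 11 stops.
No single bus line has all 11 stops (the largest, F, has 8), so 2 is optimal.

2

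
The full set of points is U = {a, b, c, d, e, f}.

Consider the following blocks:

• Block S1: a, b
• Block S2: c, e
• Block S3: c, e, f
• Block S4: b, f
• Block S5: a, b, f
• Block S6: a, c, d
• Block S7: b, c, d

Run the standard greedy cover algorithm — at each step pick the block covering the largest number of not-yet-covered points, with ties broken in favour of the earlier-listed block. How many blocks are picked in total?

3

Greedy: pick S3 (covers 3 new) → pick S1 (covers 2 new) → pick S6 (covers 1 new). Total picks: 3.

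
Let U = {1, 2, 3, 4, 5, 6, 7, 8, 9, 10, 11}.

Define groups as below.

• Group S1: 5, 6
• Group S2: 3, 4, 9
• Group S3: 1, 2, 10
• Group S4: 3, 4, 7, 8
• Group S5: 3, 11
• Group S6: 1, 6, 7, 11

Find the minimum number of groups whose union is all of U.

S1 and S2 and S3 and S4 and S5 together: S1 ∪ S2 ∪ S3 ∪ S4 ∪ S5 = {1, 2, 3, 4, 5, 6, 7, 8, 9, 10, 11} — every element is covered.
No 4 of the 6 groups cover everything (all 15 combinations miss at least one element), so 5 is optimal.

5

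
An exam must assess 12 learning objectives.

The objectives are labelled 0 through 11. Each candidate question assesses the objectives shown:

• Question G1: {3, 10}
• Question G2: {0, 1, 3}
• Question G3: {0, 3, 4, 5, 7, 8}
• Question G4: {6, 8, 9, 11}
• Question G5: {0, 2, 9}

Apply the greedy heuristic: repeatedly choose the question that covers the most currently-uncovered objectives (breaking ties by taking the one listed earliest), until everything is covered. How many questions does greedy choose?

Greedy: pick G3 (covers 6 new) → pick G4 (covers 3 new) → pick G1 (covers 1 new) → pick G2 (covers 1 new) → pick G5 (covers 1 new). Total picks: 5.

5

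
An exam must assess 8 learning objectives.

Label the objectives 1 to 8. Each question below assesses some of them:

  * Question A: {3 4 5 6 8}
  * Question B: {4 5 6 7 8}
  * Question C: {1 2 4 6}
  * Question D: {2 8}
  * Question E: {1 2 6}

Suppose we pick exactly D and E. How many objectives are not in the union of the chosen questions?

4

Union of D, E = {1, 2, 6, 8}.
Not covered: 3, 4, 5, 7 — 4 objectives.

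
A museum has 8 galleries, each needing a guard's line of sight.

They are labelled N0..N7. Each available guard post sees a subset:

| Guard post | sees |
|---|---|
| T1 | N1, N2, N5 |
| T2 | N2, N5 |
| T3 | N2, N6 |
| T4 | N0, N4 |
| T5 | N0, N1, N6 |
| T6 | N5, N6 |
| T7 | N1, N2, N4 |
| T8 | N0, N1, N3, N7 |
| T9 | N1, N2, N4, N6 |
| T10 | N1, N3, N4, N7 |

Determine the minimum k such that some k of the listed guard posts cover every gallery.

3

T1 and T5 and T10 together: T1 ∪ T5 ∪ T10 = {N0, N1, N2, N3, N4, N5, N6, N7} — every gallery is covered.
No 2 of the 10 guard posts cover everything (all 45 combinations miss at least one gallery), so 3 is optimal.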